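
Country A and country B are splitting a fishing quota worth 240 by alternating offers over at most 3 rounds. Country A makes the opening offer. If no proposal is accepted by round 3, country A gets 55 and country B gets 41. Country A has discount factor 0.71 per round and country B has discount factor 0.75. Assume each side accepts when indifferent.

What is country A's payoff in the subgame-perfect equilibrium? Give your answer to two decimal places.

Round 3 (country A proposes): country B gets 41 if talks fail, so country A offers 41 and keeps 199.
Round 2 (country B proposes): country A can get 199 next round, worth 0.71 × 199 = 141.29 now. Country B offers 141.29 and keeps 240 − 141.29 = 98.71.
Round 1 (country A proposes): country B can get 98.71 next round, worth 0.75 × 98.71 = 74.0325 now; country A offers that and keeps 165.9675.

165.97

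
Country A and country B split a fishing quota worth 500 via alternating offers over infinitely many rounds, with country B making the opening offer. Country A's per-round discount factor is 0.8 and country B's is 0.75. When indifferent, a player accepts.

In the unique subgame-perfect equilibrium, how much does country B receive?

250

In a stationary SPE each proposer offers the other exactly their discounted continuation value.
If country B keeps x when proposing and country A keeps y when proposing, then x = 500 − 0.8y and y = 500 − 0.75x.
Solving: x = 500(1 − 0.8) / (1 − 0.75·0.8) = 100 / 0.4 = 250.
Country A gets 500 − 250 = 250.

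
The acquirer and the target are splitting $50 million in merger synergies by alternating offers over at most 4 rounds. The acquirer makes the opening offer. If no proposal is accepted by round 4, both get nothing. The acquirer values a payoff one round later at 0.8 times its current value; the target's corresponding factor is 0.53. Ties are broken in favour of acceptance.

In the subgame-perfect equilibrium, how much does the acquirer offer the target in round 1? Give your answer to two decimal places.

16.54

Round 4 (the target proposes): the acquirer will accept anything ≥ 0, so the target offers 0 and keeps 50.
Round 3 (the acquirer proposes): the target can get 50 next round, worth 0.53 × 50 = 26.5 now, so the acquirer offers 26.5, keeping 23.5.
Round 2 (the target proposes): the acquirer can get 23.5 next round, worth 0.8 × 23.5 = 18.8 now; the target offers that and keeps 31.2.
Round 1 (the acquirer proposes): the target can get 31.2 next round, worth 0.53 × 31.2 = 16.536 now; the acquirer offers that and keeps 33.464.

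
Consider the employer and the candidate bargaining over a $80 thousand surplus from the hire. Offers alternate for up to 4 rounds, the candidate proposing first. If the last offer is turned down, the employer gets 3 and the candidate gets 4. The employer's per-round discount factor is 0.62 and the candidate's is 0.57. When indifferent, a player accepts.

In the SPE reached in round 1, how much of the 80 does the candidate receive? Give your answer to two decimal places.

42.02

Solve by backward induction from round 4.
Round 4 (the employer proposes): the candidate gets 4 if talks fail, so the employer offers 4 and keeps 76.
Round 3 (the candidate proposes): the employer can get 76 next round, worth 0.62 × 76 = 47.12 now, so the candidate offers 47.12, keeping 32.88.
Round 2 (the employer proposes): the candidate can get 32.88 next round, worth 0.57 × 32.88 = 18.7416 now; the employer offers that and keeps 61.2584.
Round 1 (the candidate proposes): the employer can get 61.2584 next round, worth 0.62 × 61.2584 = 37.980208 now. The candidate offers 37.980208 and keeps 80 − 37.980208 = 42.019792.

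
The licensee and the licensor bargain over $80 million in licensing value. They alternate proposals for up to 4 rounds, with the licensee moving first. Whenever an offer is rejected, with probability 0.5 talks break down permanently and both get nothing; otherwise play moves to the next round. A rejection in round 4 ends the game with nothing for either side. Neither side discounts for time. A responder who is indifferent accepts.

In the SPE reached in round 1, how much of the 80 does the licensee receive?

50

Round 4 (the licensor proposes): rejection yields 0 for the licensee; the licensor offers 0 and keeps 80.
Round 3 (the licensee proposes): rejecting gives the licensor an expected 0.5 × 80 = 40. The licensee offers 40 and keeps 80 − 40 = 40.
Round 2 (the licensor proposes): rejecting gives the licensee an expected 0.5 × 40 = 20. The licensor offers 20 and keeps 80 − 20 = 60.
Round 1 (the licensee proposes): rejecting gives the licensor an expected 0.5 × 60 = 30, so the licensee offers 30, keeping 50.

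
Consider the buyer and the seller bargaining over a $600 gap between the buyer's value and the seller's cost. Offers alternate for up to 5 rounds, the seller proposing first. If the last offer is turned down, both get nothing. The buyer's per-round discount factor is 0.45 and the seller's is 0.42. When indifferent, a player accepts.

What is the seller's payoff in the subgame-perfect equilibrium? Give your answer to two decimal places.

Round 5 (the seller proposes): the buyer will accept anything ≥ 0, so the seller offers 0 and keeps 600.
Round 4 (the buyer proposes): the seller can get 600 next round, worth 0.42 × 600 = 252 now, so the buyer offers 252, keeping 348.
Round 3 (the seller proposes): the buyer can get 348 next round, worth 0.45 × 348 = 156.6 now. The seller offers 156.6 and keeps 600 − 156.6 = 443.4.
Round 2 (the buyer proposes): the seller can get 443.4 next round, worth 0.42 × 443.4 = 186.228 now; the buyer offers that and keeps 413.772.
Round 1 (the seller proposes): the buyer can get 413.772 next round, worth 0.45 × 413.772 = 186.1974 now. The seller offers 186.1974 and keeps 600 − 186.1974 = 413.8026.

413.80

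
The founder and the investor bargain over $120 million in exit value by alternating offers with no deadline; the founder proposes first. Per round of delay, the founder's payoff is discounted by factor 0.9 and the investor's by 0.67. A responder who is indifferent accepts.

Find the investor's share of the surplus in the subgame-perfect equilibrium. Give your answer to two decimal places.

When the founder proposes, the investor accepts any offer worth at least 0.67 times what the investor would get by proposing next round; and vice versa.
This gives x = 120 − 0.67y and y = 120 − 0.9x, where x and y are each side's share when it proposes.
Hence (1 − 0.67·0.9)x = 120(1 − 0.67), i.e. 0.397·x = 39.6.
x ≈ 99.7481; the investor's share is 120 − x ≈ 20.2519.

20.25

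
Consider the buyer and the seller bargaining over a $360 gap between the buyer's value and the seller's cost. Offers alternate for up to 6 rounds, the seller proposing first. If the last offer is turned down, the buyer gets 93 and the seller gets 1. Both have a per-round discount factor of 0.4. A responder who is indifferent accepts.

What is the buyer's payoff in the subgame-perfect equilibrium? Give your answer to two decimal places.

103.90

Round 6 (the buyer proposes): the seller gets 1 if talks fail, so the buyer offers 1 and keeps 359.
Round 5 (the seller proposes): the buyer can get 359 next round, worth 0.4 × 359 = 143.6 now. The seller offers 143.6 and keeps 360 − 143.6 = 216.4.
Round 4 (the buyer proposes): the seller can get 216.4 next round, worth 0.4 × 216.4 = 86.56 now. The buyer offers 86.56 and keeps 360 − 86.56 = 273.44.
Round 3 (the seller proposes): the buyer can get 273.44 next round, worth 0.4 × 273.44 = 109.376 now; the seller offers that and keeps 250.624.
Round 2 (the buyer proposes): the seller can get 250.624 next round, worth 0.4 × 250.624 = 100.2496 now; the buyer offers that and keeps 259.7504.
Round 1 (the seller proposes): the buyer can get 259.7504 next round, worth 0.4 × 259.7504 = 103.90016 now, so the seller offers 103.90016, keeping 256.09984.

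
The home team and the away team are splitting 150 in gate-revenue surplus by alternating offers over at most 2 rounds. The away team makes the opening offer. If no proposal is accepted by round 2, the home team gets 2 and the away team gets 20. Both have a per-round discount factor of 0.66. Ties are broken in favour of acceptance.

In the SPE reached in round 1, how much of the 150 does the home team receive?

85.8

Round 2 (the home team proposes): the away team gets 20 if talks fail, so the home team offers 20 and keeps 130.
Round 1 (the away team proposes): the home team can get 130 next round, worth 0.66 × 130 = 85.8 now, so the away team offers 85.8, keeping 64.2.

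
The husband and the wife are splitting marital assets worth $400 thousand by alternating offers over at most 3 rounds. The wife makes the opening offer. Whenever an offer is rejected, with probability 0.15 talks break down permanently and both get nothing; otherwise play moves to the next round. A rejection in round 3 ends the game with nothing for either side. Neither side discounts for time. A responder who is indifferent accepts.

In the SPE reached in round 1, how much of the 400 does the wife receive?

349

By backward induction:
Round 3 (the wife proposes): rejection yields 0 for the husband; the wife offers 0 and keeps 400.
Round 2 (the husband proposes): rejecting gives the wife an expected 0.85 × 400 = 340. The husband offers 340 and keeps 400 − 340 = 60.
Round 1 (the wife proposes): rejecting gives the husband an expected 0.85 × 60 = 51; the wife offers that and keeps 349.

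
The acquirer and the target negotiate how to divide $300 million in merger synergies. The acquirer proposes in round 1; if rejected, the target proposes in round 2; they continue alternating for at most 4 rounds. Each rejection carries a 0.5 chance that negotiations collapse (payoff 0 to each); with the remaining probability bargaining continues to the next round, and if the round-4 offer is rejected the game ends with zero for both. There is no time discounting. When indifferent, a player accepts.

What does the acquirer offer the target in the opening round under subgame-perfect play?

Round 4 (the target proposes): rejection yields 0 for the acquirer; the target offers 0 and keeps 300.
Round 3 (the acquirer proposes): rejecting gives the target an expected 0.5 × 300 = 150. The acquirer offers 150 and keeps 300 − 150 = 150.
Round 2 (the target proposes): rejecting gives the acquirer an expected 0.5 × 150 = 75. The target offers 75 and keeps 300 − 75 = 225.
Round 1 (the acquirer proposes): rejecting gives the target an expected 0.5 × 225 = 112.5. The acquirer offers 112.5 and keeps 300 − 112.5 = 187.5.

112.5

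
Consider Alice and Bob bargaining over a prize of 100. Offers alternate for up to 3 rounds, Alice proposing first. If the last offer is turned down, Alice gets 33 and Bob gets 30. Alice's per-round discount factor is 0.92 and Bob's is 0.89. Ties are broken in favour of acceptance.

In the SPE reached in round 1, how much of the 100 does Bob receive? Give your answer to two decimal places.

Work backward from the last round.
Round 3 (Alice proposes): Bob gets 30 if talks fail, so Alice offers 30 and keeps 70.
Round 2 (Bob proposes): Alice can get 70 next round, worth 0.92 × 70 = 64.4 now; Bob offers that and keeps 35.6.
Round 1 (Alice proposes): Bob can get 35.6 next round, worth 0.89 × 35.6 = 31.684 now. Alice offers 31.684 and keeps 100 − 31.684 = 68.316.

31.68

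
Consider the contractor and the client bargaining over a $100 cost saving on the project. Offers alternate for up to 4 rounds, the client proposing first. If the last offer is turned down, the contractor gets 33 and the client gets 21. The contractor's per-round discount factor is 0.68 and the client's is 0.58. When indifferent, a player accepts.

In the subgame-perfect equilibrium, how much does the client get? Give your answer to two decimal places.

Round 4 (the contractor proposes): the client gets 21 if talks fail, so the contractor offers 21 and keeps 79.
Round 3 (the client proposes): the contractor can get 79 next round, worth 0.68 × 79 = 53.72 now. The client offers 53.72 and keeps 100 − 53.72 = 46.28.
Round 2 (the contractor proposes): the client can get 46.28 next round, worth 0.58 × 46.28 = 26.8424 now, so the contractor offers 26.8424, keeping 73.1576.
Round 1 (the client proposes): the contractor can get 73.1576 next round, worth 0.68 × 73.1576 = 49.747168 now; the client offers that and keeps 50.252832.

50.25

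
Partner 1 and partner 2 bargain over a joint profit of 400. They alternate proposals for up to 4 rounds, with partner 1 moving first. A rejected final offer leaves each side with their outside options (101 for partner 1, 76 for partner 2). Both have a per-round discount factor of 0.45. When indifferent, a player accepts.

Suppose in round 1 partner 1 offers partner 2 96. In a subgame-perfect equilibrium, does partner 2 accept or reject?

Round 4 (partner 2 proposes): partner 1 gets 101 if talks fail, so partner 2 offers 101 and keeps 299.
Round 3 (partner 1 proposes): partner 2 can get 299 next round, worth 0.45 × 299 = 134.55 now, so partner 1 offers 134.55, keeping 265.45.
Round 2 (partner 2 proposes): partner 1 can get 265.45 next round, worth 0.45 × 265.45 = 119.4525 now; partner 2 offers that and keeps 280.5475.
So by rejecting in round 1, partner 2 gets 280.5475 next round, worth 0.45 × 280.5475 = 126.246375 now.
Offer 96 < 126.246375, so partner 2 rejects.

Reject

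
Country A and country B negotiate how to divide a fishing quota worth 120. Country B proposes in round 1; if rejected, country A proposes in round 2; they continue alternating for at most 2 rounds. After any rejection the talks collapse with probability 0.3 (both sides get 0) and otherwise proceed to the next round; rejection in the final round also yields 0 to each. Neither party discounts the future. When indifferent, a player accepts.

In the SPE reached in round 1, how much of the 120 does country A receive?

84

Round 2 (country A proposes): country B will accept anything ≥ 0, so country A offers 0 and keeps 120.
Round 1 (country B proposes): rejecting gives country A an expected 0.7 × 120 = 84; country B offers that and keeps 36.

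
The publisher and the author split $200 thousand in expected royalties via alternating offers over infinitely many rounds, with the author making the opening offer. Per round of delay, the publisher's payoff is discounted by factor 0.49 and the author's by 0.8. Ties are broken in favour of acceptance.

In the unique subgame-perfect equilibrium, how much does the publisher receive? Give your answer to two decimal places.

32.24

When the author proposes, the publisher accepts any offer worth at least 0.49 times what the publisher would get by proposing next round; and vice versa.
This gives x = 200 − 0.49y and y = 200 − 0.8x, where x and y are each side's share when it proposes.
Hence (1 − 0.49·0.8)x = 200(1 − 0.49), i.e. 0.608·x = 102.
x ≈ 167.7632; the publisher's share is 200 − x ≈ 32.2368.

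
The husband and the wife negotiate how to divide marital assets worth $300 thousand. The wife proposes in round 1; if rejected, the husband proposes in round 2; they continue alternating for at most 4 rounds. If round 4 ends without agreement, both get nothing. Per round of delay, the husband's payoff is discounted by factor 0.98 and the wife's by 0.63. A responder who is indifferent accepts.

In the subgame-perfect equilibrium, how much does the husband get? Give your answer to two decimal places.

Work backward from the last round.
Round 4 (the husband proposes): the wife will accept anything ≥ 0, so the husband offers 0 and keeps 300.
Round 3 (the wife proposes): the husband can get 300 next round, worth 0.98 × 300 = 294 now; the wife offers that and keeps 6.
Round 2 (the husband proposes): the wife can get 6 next round, worth 0.63 × 6 = 3.78 now; the husband offers that and keeps 296.22.
Round 1 (the wife proposes): the husband can get 296.22 next round, worth 0.98 × 296.22 = 290.2956 now; the wife offers that and keeps 9.7044.

290.30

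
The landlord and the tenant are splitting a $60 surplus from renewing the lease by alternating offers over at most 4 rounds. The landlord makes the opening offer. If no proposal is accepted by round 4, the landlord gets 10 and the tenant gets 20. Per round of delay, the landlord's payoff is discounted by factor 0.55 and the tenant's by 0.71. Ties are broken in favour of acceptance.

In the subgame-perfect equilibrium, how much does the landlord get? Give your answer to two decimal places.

Round 4 (the tenant proposes): the landlord gets 10 if talks fail, so the tenant offers 10 and keeps 50.
Round 3 (the landlord proposes): the tenant can get 50 next round, worth 0.71 × 50 = 35.5 now, so the landlord offers 35.5, keeping 24.5.
Round 2 (the tenant proposes): the landlord can get 24.5 next round, worth 0.55 × 24.5 = 13.475 now, so the tenant offers 13.475, keeping 46.525.
Round 1 (the landlord proposes): the tenant can get 46.525 next round, worth 0.71 × 46.525 = 33.03275 now, so the landlord offers 33.03275, keeping 26.96725.

26.97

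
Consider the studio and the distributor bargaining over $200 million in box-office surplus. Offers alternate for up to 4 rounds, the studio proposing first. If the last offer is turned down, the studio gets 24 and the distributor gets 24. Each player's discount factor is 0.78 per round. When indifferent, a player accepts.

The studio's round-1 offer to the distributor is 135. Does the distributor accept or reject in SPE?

Round 4 (the distributor proposes): the studio gets 24 if talks fail, so the distributor offers 24 and keeps 176.
Round 3 (the studio proposes): the distributor can get 176 next round, worth 0.78 × 176 = 137.28 now, so the studio offers 137.28, keeping 62.72.
Round 2 (the distributor proposes): the studio can get 62.72 next round, worth 0.78 × 62.72 = 48.9216 now, so the distributor offers 48.9216, keeping 151.0784.
So by rejecting in round 1, the distributor gets 151.0784 next round, worth 0.78 × 151.0784 = 117.841152 now.
Offer 135 ≥ 117.841152, so the distributor accepts.

Accept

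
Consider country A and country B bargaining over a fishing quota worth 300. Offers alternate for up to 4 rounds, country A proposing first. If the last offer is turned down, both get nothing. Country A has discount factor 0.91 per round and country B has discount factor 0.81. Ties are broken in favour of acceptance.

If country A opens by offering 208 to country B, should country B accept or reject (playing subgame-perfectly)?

Round 4 (country B proposes): rejection yields 0 for country A; country B offers 0 and keeps 300.
Round 3 (country A proposes): country B can get 300 next round, worth 0.81 × 300 = 243 now. Country A offers 243 and keeps 300 − 243 = 57.
Round 2 (country B proposes): country A can get 57 next round, worth 0.91 × 57 = 51.87 now. Country B offers 51.87 and keeps 300 − 51.87 = 248.13.
So by rejecting in round 1, country B gets 248.13 next round, worth 0.81 × 248.13 = 200.9853 now.
Offer 208 ≥ 200.9853, so country B accepts.

Accept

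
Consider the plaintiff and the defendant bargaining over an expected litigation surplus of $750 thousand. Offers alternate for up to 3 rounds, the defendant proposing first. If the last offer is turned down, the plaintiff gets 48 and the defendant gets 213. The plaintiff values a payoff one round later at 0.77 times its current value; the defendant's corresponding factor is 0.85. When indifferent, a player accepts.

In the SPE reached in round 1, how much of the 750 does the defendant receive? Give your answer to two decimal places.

Round 3 (the defendant proposes): the plaintiff gets 48 if talks fail, so the defendant offers 48 and keeps 702.
Round 2 (the plaintiff proposes): the defendant can get 702 next round, worth 0.85 × 702 = 596.7 now; the plaintiff offers that and keeps 153.3.
Round 1 (the defendant proposes): the plaintiff can get 153.3 next round, worth 0.77 × 153.3 = 118.041 now. The defendant offers 118.041 and keeps 750 − 118.041 = 631.959.

631.96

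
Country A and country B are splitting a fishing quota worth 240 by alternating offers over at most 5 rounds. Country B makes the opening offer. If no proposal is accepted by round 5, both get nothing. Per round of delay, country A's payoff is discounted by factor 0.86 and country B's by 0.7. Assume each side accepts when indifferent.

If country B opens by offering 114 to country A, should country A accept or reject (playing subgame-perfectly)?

Accept

Round 5 (country B proposes): country A will accept anything ≥ 0, so country B offers 0 and keeps 240.
Round 4 (country A proposes): country B can get 240 next round, worth 0.7 × 240 = 168 now. Country A offers 168 and keeps 240 − 168 = 72.
Round 3 (country B proposes): country A can get 72 next round, worth 0.86 × 72 = 61.92 now. Country B offers 61.92 and keeps 240 − 61.92 = 178.08.
Round 2 (country A proposes): country B can get 178.08 next round, worth 0.7 × 178.08 = 124.656 now, so country A offers 124.656, keeping 115.344.
So by rejecting in round 1, country A gets 115.344 next round, worth 0.86 × 115.344 = 99.19584 now.
Offer 114 ≥ 99.19584, so country A accepts.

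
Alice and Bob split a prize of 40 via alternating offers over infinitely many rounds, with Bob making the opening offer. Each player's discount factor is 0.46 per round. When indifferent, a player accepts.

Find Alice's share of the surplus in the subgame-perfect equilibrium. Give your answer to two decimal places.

Let x be Bob's share when Bob proposes and y be Alice's share when Alice proposes.
Alice accepts iff offered ≥ 0.46·y, so x = 40 − 0.46y. Symmetrically y = 40 − 0.46x.
Substituting: x = 40 − 0.46(40 − 0.46x), giving x(1 − 0.46·0.46) = 40(1 − 0.46).
So x = 40 × 0.54 / 0.7884 ≈ 27.3973, and Alice receives 40 − x ≈ 12.6027.

12.60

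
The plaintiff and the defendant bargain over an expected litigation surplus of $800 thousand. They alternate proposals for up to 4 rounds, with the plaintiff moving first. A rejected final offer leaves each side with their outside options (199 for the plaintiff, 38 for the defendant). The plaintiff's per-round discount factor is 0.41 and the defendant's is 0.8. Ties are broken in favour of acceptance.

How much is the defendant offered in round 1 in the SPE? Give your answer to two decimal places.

By backward induction:
Round 4 (the defendant proposes): the plaintiff gets 199 if talks fail, so the defendant offers 199 and keeps 601.
Round 3 (the plaintiff proposes): the defendant can get 601 next round, worth 0.8 × 601 = 480.8 now, so the plaintiff offers 480.8, keeping 319.2.
Round 2 (the defendant proposes): the plaintiff can get 319.2 next round, worth 0.41 × 319.2 = 130.872 now; the defendant offers that and keeps 669.128.
Round 1 (the plaintiff proposes): the defendant can get 669.128 next round, worth 0.8 × 669.128 = 535.3024 now; the plaintiff offers that and keeps 264.6976.

535.30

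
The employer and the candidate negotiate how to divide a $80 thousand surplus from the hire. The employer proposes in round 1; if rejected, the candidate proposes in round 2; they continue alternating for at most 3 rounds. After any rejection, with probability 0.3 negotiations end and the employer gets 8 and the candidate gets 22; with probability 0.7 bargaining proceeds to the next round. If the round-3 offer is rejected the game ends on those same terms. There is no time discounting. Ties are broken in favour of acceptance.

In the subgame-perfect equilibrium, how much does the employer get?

By backward induction:
Round 3 (the employer proposes): the candidate gets 22 if talks fail, so the employer offers 22 and keeps 58.
Round 2 (the candidate proposes): rejecting gives the employer an expected 0.7 × 58 + 0.3 × 8 = 43, so the candidate offers 43, keeping 37.
Round 1 (the employer proposes): rejecting gives the candidate an expected 0.7 × 37 + 0.3 × 22 = 32.5; the employer offers that and keeps 47.5.

47.5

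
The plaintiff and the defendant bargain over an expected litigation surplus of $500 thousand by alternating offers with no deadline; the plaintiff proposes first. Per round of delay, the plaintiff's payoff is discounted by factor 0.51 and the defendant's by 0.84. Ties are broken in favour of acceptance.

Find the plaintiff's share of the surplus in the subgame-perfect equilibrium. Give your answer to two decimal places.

Let x be the plaintiff's share when the plaintiff proposes and y be the defendant's share when the defendant proposes.
The defendant accepts iff offered ≥ 0.84·y, so x = 500 − 0.84y. Symmetrically y = 500 − 0.51x.
Substituting: x = 500 − 0.84(500 − 0.51x), giving x(1 − 0.51·0.84) = 500(1 − 0.84).
So x = 500 × 0.16 / 0.5716 ≈ 139.9580, and the defendant receives 500 − x ≈ 360.0420.

139.96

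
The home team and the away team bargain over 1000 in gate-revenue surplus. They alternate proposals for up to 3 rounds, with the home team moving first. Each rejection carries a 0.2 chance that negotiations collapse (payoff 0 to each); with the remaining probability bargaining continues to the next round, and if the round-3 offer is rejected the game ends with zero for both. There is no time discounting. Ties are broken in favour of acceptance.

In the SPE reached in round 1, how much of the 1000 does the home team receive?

840

Round 3 (the home team proposes): rejection yields 0 for the away team; the home team offers 0 and keeps 1000.
Round 2 (the away team proposes): rejecting gives the home team an expected 0.8 × 1000 = 800. The away team offers 800 and keeps 1000 − 800 = 200.
Round 1 (the home team proposes): rejecting gives the away team an expected 0.8 × 200 = 160. The home team offers 160 and keeps 1000 − 160 = 840.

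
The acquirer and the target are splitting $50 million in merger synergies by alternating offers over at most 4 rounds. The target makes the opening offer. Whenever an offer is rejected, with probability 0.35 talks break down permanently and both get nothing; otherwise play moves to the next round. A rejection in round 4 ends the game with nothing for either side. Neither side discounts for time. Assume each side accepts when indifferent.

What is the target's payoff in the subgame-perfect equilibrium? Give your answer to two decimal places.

24.89

By backward induction:
Round 4 (the acquirer proposes): the target will accept anything ≥ 0, so the acquirer offers 0 and keeps 50.
Round 3 (the target proposes): rejecting gives the acquirer an expected 0.65 × 50 = 32.5. The target offers 32.5 and keeps 50 − 32.5 = 17.5.
Round 2 (the acquirer proposes): rejecting gives the target an expected 0.65 × 17.5 = 11.375; the acquirer offers that and keeps 38.625.
Round 1 (the target proposes): rejecting gives the acquirer an expected 0.65 × 38.625 = 25.10625, so the target offers 25.10625, keeping 24.89375.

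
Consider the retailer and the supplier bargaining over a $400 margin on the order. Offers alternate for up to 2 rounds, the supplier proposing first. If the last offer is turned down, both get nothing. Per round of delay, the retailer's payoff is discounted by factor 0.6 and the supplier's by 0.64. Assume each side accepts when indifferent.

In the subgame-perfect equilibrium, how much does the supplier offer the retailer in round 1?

Round 2 (the retailer proposes): the supplier will accept anything ≥ 0, so the retailer offers 0 and keeps 400.
Round 1 (the supplier proposes): the retailer can get 400 next round, worth 0.6 × 400 = 240 now. The supplier offers 240 and keeps 400 − 240 = 160.

240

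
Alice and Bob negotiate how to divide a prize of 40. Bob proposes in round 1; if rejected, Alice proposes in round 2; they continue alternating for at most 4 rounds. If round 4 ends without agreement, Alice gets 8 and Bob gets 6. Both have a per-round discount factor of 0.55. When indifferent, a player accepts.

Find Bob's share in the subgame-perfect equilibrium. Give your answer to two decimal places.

24.44

Solve by backward induction from round 4.
Round 4 (Alice proposes): Bob gets 6 if talks fail, so Alice offers 6 and keeps 34.
Round 3 (Bob proposes): Alice can get 34 next round, worth 0.55 × 34 = 18.7 now, so Bob offers 18.7, keeping 21.3.
Round 2 (Alice proposes): Bob can get 21.3 next round, worth 0.55 × 21.3 = 11.715 now. Alice offers 11.715 and keeps 40 − 11.715 = 28.285.
Round 1 (Bob proposes): Alice can get 28.285 next round, worth 0.55 × 28.285 = 15.55675 now, so Bob offers 15.55675, keeping 24.44325.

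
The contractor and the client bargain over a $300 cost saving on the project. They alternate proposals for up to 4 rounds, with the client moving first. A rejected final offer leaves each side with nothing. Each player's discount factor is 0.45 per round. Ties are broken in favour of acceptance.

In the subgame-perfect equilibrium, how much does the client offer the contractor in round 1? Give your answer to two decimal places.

Round 4 (the contractor proposes): the client will accept anything ≥ 0, so the contractor offers 0 and keeps 300.
Round 3 (the client proposes): the contractor can get 300 next round, worth 0.45 × 300 = 135 now; the client offers that and keeps 165.
Round 2 (the contractor proposes): the client can get 165 next round, worth 0.45 × 165 = 74.25 now. The contractor offers 74.25 and keeps 300 − 74.25 = 225.75.
Round 1 (the client proposes): the contractor can get 225.75 next round, worth 0.45 × 225.75 = 101.5875 now. The client offers 101.5875 and keeps 300 − 101.5875 = 198.4125.

101.59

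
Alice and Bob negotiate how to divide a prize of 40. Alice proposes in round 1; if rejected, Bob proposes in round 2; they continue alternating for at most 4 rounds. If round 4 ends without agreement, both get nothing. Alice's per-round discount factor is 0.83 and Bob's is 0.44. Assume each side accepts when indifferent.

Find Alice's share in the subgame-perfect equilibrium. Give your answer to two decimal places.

30.58

Round 4 (Bob proposes): rejection yields 0 for Alice; Bob offers 0 and keeps 40.
Round 3 (Alice proposes): Bob can get 40 next round, worth 0.44 × 40 = 17.6 now. Alice offers 17.6 and keeps 40 − 17.6 = 22.4.
Round 2 (Bob proposes): Alice can get 22.4 next round, worth 0.83 × 22.4 = 18.592 now; Bob offers that and keeps 21.408.
Round 1 (Alice proposes): Bob can get 21.408 next round, worth 0.44 × 21.408 = 9.41952 now. Alice offers 9.41952 and keeps 40 − 9.41952 = 30.58048.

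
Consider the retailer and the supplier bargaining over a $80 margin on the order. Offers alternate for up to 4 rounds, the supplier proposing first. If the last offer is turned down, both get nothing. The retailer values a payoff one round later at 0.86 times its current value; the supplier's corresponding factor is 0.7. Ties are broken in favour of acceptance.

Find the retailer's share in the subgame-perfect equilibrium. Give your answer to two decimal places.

Round 4 (the retailer proposes): the supplier will accept anything ≥ 0, so the retailer offers 0 and keeps 80.
Round 3 (the supplier proposes): the retailer can get 80 next round, worth 0.86 × 80 = 68.8 now, so the supplier offers 68.8, keeping 11.2.
Round 2 (the retailer proposes): the supplier can get 11.2 next round, worth 0.7 × 11.2 = 7.84 now, so the retailer offers 7.84, keeping 72.16.
Round 1 (the supplier proposes): the retailer can get 72.16 next round, worth 0.86 × 72.16 = 62.0576 now. The supplier offers 62.0576 and keeps 80 − 62.0576 = 17.9424.

62.06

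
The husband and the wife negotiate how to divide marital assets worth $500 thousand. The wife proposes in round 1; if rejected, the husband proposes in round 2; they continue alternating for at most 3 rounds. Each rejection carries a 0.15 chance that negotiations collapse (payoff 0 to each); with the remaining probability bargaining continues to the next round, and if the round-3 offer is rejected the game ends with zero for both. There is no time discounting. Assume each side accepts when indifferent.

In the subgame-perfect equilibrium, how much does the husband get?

Round 3 (the wife proposes): rejection yields 0 for the husband; the wife offers 0 and keeps 500.
Round 2 (the husband proposes): rejecting gives the wife an expected 0.85 × 500 = 425, so the husband offers 425, keeping 75.
Round 1 (the wife proposes): rejecting gives the husband an expected 0.85 × 75 = 63.75. The wife offers 63.75 and keeps 500 − 63.75 = 436.25.

63.75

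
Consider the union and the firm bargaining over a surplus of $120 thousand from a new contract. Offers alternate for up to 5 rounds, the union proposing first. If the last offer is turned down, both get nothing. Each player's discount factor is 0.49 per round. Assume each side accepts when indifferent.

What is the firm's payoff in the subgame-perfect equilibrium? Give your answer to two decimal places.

37.19

Work backward from the last round.
Round 5 (the union proposes): the firm will accept anything ≥ 0, so the union offers 0 and keeps 120.
Round 4 (the firm proposes): the union can get 120 next round, worth 0.49 × 120 = 58.8 now, so the firm offers 58.8, keeping 61.2.
Round 3 (the union proposes): the firm can get 61.2 next round, worth 0.49 × 61.2 = 29.988 now. The union offers 29.988 and keeps 120 − 29.988 = 90.012.
Round 2 (the firm proposes): the union can get 90.012 next round, worth 0.49 × 90.012 = 44.10588 now; the firm offers that and keeps 75.89412.
Round 1 (the union proposes): the firm can get 75.89412 next round, worth 0.49 × 75.89412 = 37.1881188 now. The union offers 37.1881188 and keeps 120 − 37.1881188 = 82.8118812.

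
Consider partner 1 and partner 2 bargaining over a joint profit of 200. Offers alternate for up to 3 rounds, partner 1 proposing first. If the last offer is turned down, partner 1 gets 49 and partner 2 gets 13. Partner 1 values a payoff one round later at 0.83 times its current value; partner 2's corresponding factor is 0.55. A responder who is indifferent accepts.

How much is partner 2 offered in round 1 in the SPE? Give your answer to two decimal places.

24.63

By backward induction:
Round 3 (partner 1 proposes): partner 2 gets 13 if talks fail, so partner 1 offers 13 and keeps 187.
Round 2 (partner 2 proposes): partner 1 can get 187 next round, worth 0.83 × 187 = 155.21 now; partner 2 offers that and keeps 44.79.
Round 1 (partner 1 proposes): partner 2 can get 44.79 next round, worth 0.55 × 44.79 = 24.6345 now. Partner 1 offers 24.6345 and keeps 200 − 24.6345 = 175.3655.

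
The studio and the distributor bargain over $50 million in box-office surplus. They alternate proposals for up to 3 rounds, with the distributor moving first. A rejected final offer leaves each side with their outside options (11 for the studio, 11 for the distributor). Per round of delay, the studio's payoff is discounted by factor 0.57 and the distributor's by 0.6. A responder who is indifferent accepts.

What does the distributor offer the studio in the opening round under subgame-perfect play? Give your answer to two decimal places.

15.16

Round 3 (the distributor proposes): the studio gets 11 if talks fail, so the distributor offers 11 and keeps 39.
Round 2 (the studio proposes): the distributor can get 39 next round, worth 0.6 × 39 = 23.4 now. The studio offers 23.4 and keeps 50 − 23.4 = 26.6.
Round 1 (the distributor proposes): the studio can get 26.6 next round, worth 0.57 × 26.6 = 15.162 now. The distributor offers 15.162 and keeps 50 − 15.162 = 34.838.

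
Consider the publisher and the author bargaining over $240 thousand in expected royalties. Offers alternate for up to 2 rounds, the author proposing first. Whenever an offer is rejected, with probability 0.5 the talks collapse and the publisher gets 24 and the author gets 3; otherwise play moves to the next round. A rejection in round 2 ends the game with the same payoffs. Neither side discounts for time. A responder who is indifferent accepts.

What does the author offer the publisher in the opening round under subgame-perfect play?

Round 2 (the publisher proposes): the author gets 3 if talks fail, so the publisher offers 3 and keeps 237.
Round 1 (the author proposes): rejecting gives the publisher an expected 0.5 × 237 + 0.5 × 24 = 130.5, so the author offers 130.5, keeping 109.5.

130.5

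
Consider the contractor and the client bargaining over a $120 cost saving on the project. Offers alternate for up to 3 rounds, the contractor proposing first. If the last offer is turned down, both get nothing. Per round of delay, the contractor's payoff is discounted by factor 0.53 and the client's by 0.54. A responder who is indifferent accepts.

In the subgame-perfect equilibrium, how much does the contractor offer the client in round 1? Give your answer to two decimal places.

30.46

Round 3 (the contractor proposes): rejection yields 0 for the client; the contractor offers 0 and keeps 120.
Round 2 (the client proposes): the contractor can get 120 next round, worth 0.53 × 120 = 63.6 now, so the client offers 63.6, keeping 56.4.
Round 1 (the contractor proposes): the client can get 56.4 next round, worth 0.54 × 56.4 = 30.456 now; the contractor offers that and keeps 89.544.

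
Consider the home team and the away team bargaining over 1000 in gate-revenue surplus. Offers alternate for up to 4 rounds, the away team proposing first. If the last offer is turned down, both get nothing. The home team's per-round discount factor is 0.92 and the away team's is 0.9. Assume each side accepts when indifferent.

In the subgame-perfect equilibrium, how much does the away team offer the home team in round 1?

Round 4 (the home team proposes): rejection yields 0 for the away team; the home team offers 0 and keeps 1000.
Round 3 (the away team proposes): the home team can get 1000 next round, worth 0.92 × 1000 = 920 now; the away team offers that and keeps 80.
Round 2 (the home team proposes): the away team can get 80 next round, worth 0.9 × 80 = 72 now. The home team offers 72 and keeps 1000 − 72 = 928.
Round 1 (the away team proposes): the home team can get 928 next round, worth 0.92 × 928 = 853.76 now. The away team offers 853.76 and keeps 1000 − 853.76 = 146.24.

853.76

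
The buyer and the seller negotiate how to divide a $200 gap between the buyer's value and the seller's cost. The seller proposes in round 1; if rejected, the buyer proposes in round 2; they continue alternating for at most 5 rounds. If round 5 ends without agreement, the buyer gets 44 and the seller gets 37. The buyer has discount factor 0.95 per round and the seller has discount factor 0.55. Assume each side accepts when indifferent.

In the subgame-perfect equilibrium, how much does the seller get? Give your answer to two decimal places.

57.81

By backward induction:
Round 5 (the seller proposes): the buyer gets 44 if talks fail, so the seller offers 44 and keeps 156.
Round 4 (the buyer proposes): the seller can get 156 next round, worth 0.55 × 156 = 85.8 now, so the buyer offers 85.8, keeping 114.2.
Round 3 (the seller proposes): the buyer can get 114.2 next round, worth 0.95 × 114.2 = 108.49 now. The seller offers 108.49 and keeps 200 − 108.49 = 91.51.
Round 2 (the buyer proposes): the seller can get 91.51 next round, worth 0.55 × 91.51 = 50.3305 now; the buyer offers that and keeps 149.6695.
Round 1 (the seller proposes): the buyer can get 149.6695 next round, worth 0.95 × 149.6695 = 142.186025 now, so the seller offers 142.186025, keeping 57.813975.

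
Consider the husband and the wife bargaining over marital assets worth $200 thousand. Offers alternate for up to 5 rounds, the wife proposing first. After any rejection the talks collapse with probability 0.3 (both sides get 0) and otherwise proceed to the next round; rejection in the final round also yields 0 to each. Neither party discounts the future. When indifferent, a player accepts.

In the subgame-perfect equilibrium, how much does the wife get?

Round 5 (the wife proposes): rejection yields 0 for the husband; the wife offers 0 and keeps 200.
Round 4 (the husband proposes): rejecting gives the wife an expected 0.7 × 200 = 140, so the husband offers 140, keeping 60.
Round 3 (the wife proposes): rejecting gives the husband an expected 0.7 × 60 = 42. The wife offers 42 and keeps 200 − 42 = 158.
Round 2 (the husband proposes): rejecting gives the wife an expected 0.7 × 158 = 110.6. The husband offers 110.6 and keeps 200 − 110.6 = 89.4.
Round 1 (the wife proposes): rejecting gives the husband an expected 0.7 × 89.4 = 62.58; the wife offers that and keeps 137.42.

137.42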